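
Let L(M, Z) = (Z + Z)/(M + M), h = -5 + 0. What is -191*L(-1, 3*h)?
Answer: -2865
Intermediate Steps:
h = -5
L(M, Z) = Z/M (L(M, Z) = (2*Z)/((2*M)) = (2*Z)*(1/(2*M)) = Z/M)
-191*L(-1, 3*h) = -191*3*(-5)/(-1) = -(-2865)*(-1) = -191*15 = -2865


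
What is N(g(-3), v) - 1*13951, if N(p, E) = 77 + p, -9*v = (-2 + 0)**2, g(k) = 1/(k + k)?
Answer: -83245/6 ≈ -13874.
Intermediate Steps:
g(k) = 1/(2*k)
v = -4/9 (v = -(-2 + 0)**2/9 = -1/9*(-2)**2 = -1/9*4 = -4/9 ≈ -0.44444)
N(g(-3), v) - 1*13951 = (77 + (1/2)/(-3)) - 1*13951 = (77 + (1/2)*(-1/3)) - 13951 = (77 - 1/6) - 13951 = 461/6 - 13951 = -83245/6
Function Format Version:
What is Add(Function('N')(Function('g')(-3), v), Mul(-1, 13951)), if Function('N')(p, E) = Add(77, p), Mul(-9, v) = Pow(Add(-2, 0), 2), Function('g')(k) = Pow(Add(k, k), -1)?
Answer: Rational(-83245, 6) ≈ -13874.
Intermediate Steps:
Function('g')(k) = Mul(Rational(1, 2), Pow(k, -1)) (Function('g')(k) = Pow(Mul(2, k), -1) = Mul(Rational(1, 2), Pow(k, -1)))
v = Rational(-4, 9) (v = Mul(Rational(-1, 9), Pow(Add(-2, 0), 2)) = Mul(Rational(-1, 9), Pow(-2, 2)) = Mul(Rational(-1, 9), 4) = Rational(-4, 9) ≈ -0.44444)
Add(Function('N')(Function('g')(-3), v), Mul(-1, 13951)) = Add(Add(77, Mul(Rational(1, 2), Pow(-3, -1))), Mul(-1, 13951)) = Add(Add(77, Mul(Rational(1, 2), Rational(-1, 3))), -13951) = Add(Add(77, Rational(-1, 6)), -13951) = Add(Rational(461, 6), -13951) = Rational(-83245, 6)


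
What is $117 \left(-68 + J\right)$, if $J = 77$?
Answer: $1053$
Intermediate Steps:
$117 \left(-68 + J\right) = 117 \left(-68 + 77\right) = 117 \cdot 9 = 1053$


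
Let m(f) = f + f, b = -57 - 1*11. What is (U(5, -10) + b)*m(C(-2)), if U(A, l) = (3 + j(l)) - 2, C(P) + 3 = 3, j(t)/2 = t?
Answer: 0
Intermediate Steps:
j(t) = 2*t
C(P) = 0 (C(P) = -3 + 3 = 0)
U(A, l) = 1 + 2*l (U(A, l) = (3 + 2*l) - 2 = 1 + 2*l)
b = -68 (b = -57 - 11 = -68)
m(f) = 2*f
(U(5, -10) + b)*m(C(-2)) = ((1 + 2*(-10)) - 68)*(2*0) = ((1 - 20) - 68)*0 = (-19 - 68)*0 = -87*0 = 0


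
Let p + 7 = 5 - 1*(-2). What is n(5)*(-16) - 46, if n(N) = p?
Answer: -46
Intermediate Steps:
p = 0 (p = -7 + (5 - 1*(-2)) = -7 + (5 + 2) = -7 + 7 = 0)
n(N) = 0
n(5)*(-16) - 46 = 0*(-16) - 46 = 0 - 46 = -46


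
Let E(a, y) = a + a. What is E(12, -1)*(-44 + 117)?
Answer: 1752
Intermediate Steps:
E(a, y) = 2*a
E(12, -1)*(-44 + 117) = (2*12)*(-44 + 117) = 24*73 = 1752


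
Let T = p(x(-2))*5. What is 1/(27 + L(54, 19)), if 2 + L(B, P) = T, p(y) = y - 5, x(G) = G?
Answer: -1/10 ≈ -0.10000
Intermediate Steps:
p(y) = -5 + y
T = -35 (T = (-5 - 2)*5 = -7*5 = -35)
L(B, P) = -37 (L(B, P) = -2 - 35 = -37)
1/(27 + L(54, 19)) = 1/(27 - 37) = 1/(-10) = -1/10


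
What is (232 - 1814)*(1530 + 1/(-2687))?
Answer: -6503774438/2687 ≈ -2.4205e+6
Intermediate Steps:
(232 - 1814)*(1530 + 1/(-2687)) = -1582*(1530 - 1/2687) = -1582*4111109/2687 = -6503774438/2687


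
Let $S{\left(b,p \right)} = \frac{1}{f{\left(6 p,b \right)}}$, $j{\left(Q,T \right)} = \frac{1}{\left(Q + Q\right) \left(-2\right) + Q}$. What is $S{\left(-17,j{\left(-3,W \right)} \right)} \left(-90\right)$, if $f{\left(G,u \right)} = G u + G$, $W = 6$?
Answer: $\frac{135}{16} \approx 8.4375$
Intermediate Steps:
$f{\left(G,u \right)} = G + G u$
$j{\left(Q,T \right)} = - \frac{1}{3 Q}$ ($j{\left(Q,T \right)} = \frac{1}{2 Q \left(-2\right) + Q} = \frac{1}{- 4 Q + Q} = \frac{1}{\left(-3\right) Q} = - \frac{1}{3 Q}$)
$S{\left(b,p \right)} = \frac{1}{6 p \left(1 + b\right)}$
$S{\left(-17,j{\left(-3,W \right)} \right)} \left(-90\right) = \frac{1}{6 \left(- \frac{1}{3 \left(-3\right)}\right) \left(1 - 17\right)} \left(-90\right) = \frac{1}{6 \left(\left(- \frac{1}{3}\right) \left(- \frac{1}{3}\right)\right) \left(-16\right)} \left(-90\right) = \frac{1}{6} \frac{1}{\frac{1}{9}} \left(- \frac{1}{16}\right) \left(-90\right) = \frac{1}{6} \cdot 9 \left(- \frac{1}{16}\right) \left(-90\right) = \left(- \frac{3}{32}\right) \left(-90\right) = \frac{135}{16}$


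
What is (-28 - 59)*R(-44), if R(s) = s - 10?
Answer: 4698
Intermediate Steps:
R(s) = -10 + s
(-28 - 59)*R(-44) = (-28 - 59)*(-10 - 44) = -87*(-54) = 4698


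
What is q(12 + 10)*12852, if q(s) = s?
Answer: 282744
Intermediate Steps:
q(12 + 10)*12852 = (12 + 10)*12852 = 22*12852 = 282744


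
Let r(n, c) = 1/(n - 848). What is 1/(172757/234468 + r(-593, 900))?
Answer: 25989876/19131413 ≈ 1.3585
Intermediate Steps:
r(n, c) = 1/(-848 + n)
1/(172757/234468 + r(-593, 900)) = 1/(172757/234468 + 1/(-848 - 593)) = 1/(172757*(1/234468) + 1/(-1441)) = 1/(13289/18036 - 1/1441) = 1/(19131413/25989876) = 25989876/19131413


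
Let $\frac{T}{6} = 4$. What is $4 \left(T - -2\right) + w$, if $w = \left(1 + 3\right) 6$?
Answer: $128$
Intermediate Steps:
$T = 24$ ($T = 6 \cdot 4 = 24$)
$w = 24$ ($w = 4 \cdot 6 = 24$)
$4 \left(T - -2\right) + w = 4 \left(24 - -2\right) + 24 = 4 \left(24 + 2\right) + 24 = 4 \cdot 26 + 24 = 104 + 24 = 128$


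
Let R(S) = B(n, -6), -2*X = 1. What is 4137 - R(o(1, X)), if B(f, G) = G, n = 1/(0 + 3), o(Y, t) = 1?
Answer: 4143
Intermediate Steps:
X = -½ (X = -½*1 = -½ ≈ -0.50000)
n = ⅓ (n = 1/3 = ⅓ ≈ 0.33333)
R(S) = -6
4137 - R(o(1, X)) = 4137 - 1*(-6) = 4137 + 6 = 4143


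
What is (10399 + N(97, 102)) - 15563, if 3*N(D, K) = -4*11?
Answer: -15536/3 ≈ -5178.7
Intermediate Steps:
N(D, K) = -44/3 (N(D, K) = (-4*11)/3 = (⅓)*(-44) = -44/3)
(10399 + N(97, 102)) - 15563 = (10399 - 44/3) - 15563 = 31153/3 - 15563 = -15536/3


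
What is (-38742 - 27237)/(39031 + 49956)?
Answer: -65979/88987 ≈ -0.74145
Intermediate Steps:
(-38742 - 27237)/(39031 + 49956) = -65979/88987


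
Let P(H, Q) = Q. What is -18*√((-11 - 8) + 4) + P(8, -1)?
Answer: -1 - 18*I*√15 ≈ -1.0 - 69.714*I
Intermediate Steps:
-18*√((-11 - 8) + 4) + P(8, -1) = -18*√((-11 - 8) + 4) - 1 = -18*√(-19 + 4) - 1 = -18*I*√15 - 1 = -1 - 18*I*√15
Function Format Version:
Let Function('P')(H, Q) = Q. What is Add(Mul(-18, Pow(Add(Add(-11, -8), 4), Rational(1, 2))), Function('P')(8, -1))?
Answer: Add(-1, Mul(-18, I, Pow(15, Rational(1, 2)))) ≈ Add(-1.0000, Mul(-69.714, I))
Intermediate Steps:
Add(Mul(-18, Pow(Add(Add(-11, -8), 4), Rational(1, 2))), Function('P')(8, -1)) = Add(Mul(-18, Pow(Add(Add(-11, -8), 4), Rational(1, 2))), -1) = Add(Mul(-18, Pow(Add(-19, 4), Rational(1, 2))), -1) = Add(Mul(-18, Pow(-15, Rational(1, 2))), -1) = Add(Mul(-18, Mul(I, Pow(15, Rational(1, 2)))), -1) = Add(Mul(-18, I, Pow(15, Rational(1, 2))), -1) = Add(-1, Mul(-18, I, Pow(15, Rational(1, 2))))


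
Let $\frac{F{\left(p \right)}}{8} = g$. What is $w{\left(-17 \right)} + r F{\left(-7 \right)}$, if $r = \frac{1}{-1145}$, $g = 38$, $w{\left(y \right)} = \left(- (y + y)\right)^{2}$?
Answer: $\frac{1323316}{1145} \approx 1155.7$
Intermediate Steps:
$w{\left(y \right)} = 4 y^{2}$ ($w{\left(y \right)} = \left(- 2 y\right)^{2} = 4 y^{2}$)
$F{\left(p \right)} = 304$ ($F{\left(p \right)} = 8 \cdot 38 = 304$)
$r = - \frac{1}{1145} \approx -0.00087336$
$w{\left(-17 \right)} + r F{\left(-7 \right)} = 4 \left(-17\right)^{2} - \frac{304}{1145} = 4 \cdot 289 - \frac{304}{1145} = 1156 - \frac{304}{1145} = \frac{1323316}{1145}$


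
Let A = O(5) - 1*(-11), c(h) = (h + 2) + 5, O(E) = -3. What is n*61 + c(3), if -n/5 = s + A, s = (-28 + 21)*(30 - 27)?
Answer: 3975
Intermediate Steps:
c(h) = 7 + h (c(h) = (2 + h) + 5 = 7 + h)
s = -21 (s = -7*3 = -21)
A = 8 (A = -3 - 1*(-11) = -3 + 11 = 8)
n = 65 (n = -5*(-21 + 8) = -5*(-13) = 65)
n*61 + c(3) = 65*61 + (7 + 3) = 3965 + 10 = 3975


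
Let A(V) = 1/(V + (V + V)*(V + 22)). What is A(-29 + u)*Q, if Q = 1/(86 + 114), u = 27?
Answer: -1/16400 ≈ -6.0976e-5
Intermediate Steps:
Q = 1/200 ≈ 0.0050000
A(V) = 1/(V + 2*V*(22 + V)) (A(V) = 1/(V + (2*V)*(22 + V)) = 1/(V + 2*V*(22 + V)))
A(-29 + u)*Q = (1/((-29 + 27)*(45 + 2*(-29 + 27))))*(1/200) = (1/((-2)*(45 + 2*(-2))))*(1/200) = -1/(2*(45 - 4))*(1/200) = -½/41*(1/200) = -½*1/41*(1/200) = -1/82*1/200 = -1/16400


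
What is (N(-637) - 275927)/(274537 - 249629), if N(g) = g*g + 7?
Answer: 129849/24908 ≈ 5.2131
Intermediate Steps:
N(g) = 7 + g² (N(g) = g² + 7 = 7 + g²)
(N(-637) - 275927)/(274537 - 249629) = ((7 + (-637)²) - 275927)/(274537 - 249629) = ((7 + 405769) - 275927)/24908 = (405776 - 275927)*(1/24908) = 129849*(1/24908) = 129849/24908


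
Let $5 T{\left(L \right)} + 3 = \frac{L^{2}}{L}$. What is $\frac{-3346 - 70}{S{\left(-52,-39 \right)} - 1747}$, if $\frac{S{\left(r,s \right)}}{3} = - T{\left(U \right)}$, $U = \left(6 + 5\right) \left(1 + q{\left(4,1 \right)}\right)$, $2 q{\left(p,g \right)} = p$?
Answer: $\frac{3416}{1765} \approx 1.9354$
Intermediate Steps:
$q{\left(p,g \right)} = \frac{p}{2}$
$U = 33$ ($U = \left(6 + 5\right) \left(1 + \frac{1}{2} \cdot 4\right) = 11 \left(1 + 2\right) = 11 \cdot 3 = 33$)
$T{\left(L \right)} = - \frac{3}{5} + \frac{L}{5}$ ($T{\left(L \right)} = - \frac{3}{5} + \frac{L^{2} \frac{1}{L}}{5} = - \frac{3}{5} + \frac{L}{5}$)
$S{\left(r,s \right)} = -18$ ($S{\left(r,s \right)} = 3 \left(- (- \frac{3}{5} + \frac{1}{5} \cdot 33)\right) = 3 \left(- (- \frac{3}{5} + \frac{33}{5})\right) = 3 \left(\left(-1\right) 6\right) = 3 \left(-6\right) = -18$)
$\frac{-3346 - 70}{S{\left(-52,-39 \right)} - 1747} = \frac{-3346 - 70}{-18 - 1747} = - \frac{3416}{-1765} = \left(-3416\right) \left(- \frac{1}{1765}\right) = \frac{3416}{1765}$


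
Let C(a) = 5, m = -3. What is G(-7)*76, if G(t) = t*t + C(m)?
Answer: 4104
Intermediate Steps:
G(t) = 5 + t² (G(t) = t*t + 5 = t² + 5 = 5 + t²)
G(-7)*76 = (5 + (-7)²)*76 = (5 + 49)*76 = 54*76 = 4104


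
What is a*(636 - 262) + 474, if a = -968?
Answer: -361558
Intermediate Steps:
a*(636 - 262) + 474 = -968*(636 - 262) + 474 = -968*374 + 474 = -362032 + 474 = -361558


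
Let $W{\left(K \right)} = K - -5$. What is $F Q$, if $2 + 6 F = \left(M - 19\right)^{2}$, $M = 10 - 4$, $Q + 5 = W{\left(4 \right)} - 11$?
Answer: $- \frac{1169}{6} \approx -194.83$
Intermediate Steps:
$W{\left(K \right)} = 5 + K$ ($W{\left(K \right)} = K + 5 = 5 + K$)
$Q = -7$ ($Q = -5 + \left(\left(5 + 4\right) - 11\right) = -5 + \left(9 - 11\right) = -5 - 2 = -7$)
$M = 6$ ($M = 10 - 4 = 6$)
$F = \frac{167}{6}$ ($F = - \frac{1}{3} + \frac{\left(6 - 19\right)^{2}}{6} = - \frac{1}{3} + \frac{\left(-13\right)^{2}}{6} = - \frac{1}{3} + \frac{1}{6} \cdot 169 = - \frac{1}{3} + \frac{169}{6} = \frac{167}{6} \approx 27.833$)
$F Q = \frac{167}{6} \left(-7\right) = - \frac{1169}{6}$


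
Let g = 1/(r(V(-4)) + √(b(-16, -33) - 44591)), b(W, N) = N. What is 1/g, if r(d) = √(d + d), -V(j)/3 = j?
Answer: 2*√6 + 4*I*√2789 ≈ 4.899 + 211.24*I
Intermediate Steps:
V(j) = -3*j
r(d) = √2*√d (r(d) = √(2*d) = √2*√d)
g = 1/(2*√6 + 4*I*√2789) (g = 1/(√2*√(-3*(-4)) + √(-33 - 44591)) = 1/(√2*√12 + √(-44624)) = 1/(√2*(2*√3) + 4*I*√2789) = 1/(2*√6 + 4*I*√2789) ≈ 0.0001097 - 0.0047313*I)
1/g = 1/(1/(2*(√6 + 2*I*√2789))) = 2*√6 + 4*I*√2789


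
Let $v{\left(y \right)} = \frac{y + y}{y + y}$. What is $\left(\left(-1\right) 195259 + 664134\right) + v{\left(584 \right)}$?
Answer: $468876$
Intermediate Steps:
$v{\left(y \right)} = 1$ ($v{\left(y \right)} = \frac{2 y}{2 y} = 2 y \frac{1}{2 y} = 1$)
$\left(\left(-1\right) 195259 + 664134\right) + v{\left(584 \right)} = \left(\left(-1\right) 195259 + 664134\right) + 1 = \left(-195259 + 664134\right) + 1 = 468875 + 1 = 468876$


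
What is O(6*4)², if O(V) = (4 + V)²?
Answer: 614656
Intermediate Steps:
O(6*4)² = ((4 + 6*4)²)² = ((4 + 24)²)² = (28²)² = 784² = 614656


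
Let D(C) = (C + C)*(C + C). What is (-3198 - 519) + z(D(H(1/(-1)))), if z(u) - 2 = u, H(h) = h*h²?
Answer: -3711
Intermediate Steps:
H(h) = h³
D(C) = 4*C² (D(C) = (2*C)*(2*C) = 4*C²)
z(u) = 2 + u
(-3198 - 519) + z(D(H(1/(-1)))) = (-3198 - 519) + (2 + 4*((1/(-1))³)²) = -3717 + (2 + 4*((1*(-1))³)²) = -3717 + (2 + 4*((-1)³)²) = -3717 + (2 + 4*(-1)²) = -3717 + (2 + 4*1) = -3717 + (2 + 4) = -3717 + 6 = -3711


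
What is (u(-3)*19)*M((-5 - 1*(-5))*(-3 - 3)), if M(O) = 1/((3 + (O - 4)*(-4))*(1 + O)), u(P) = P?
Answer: -3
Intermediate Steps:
M(O) = 1/((1 + O)*(19 - 4*O)) (M(O) = 1/((3 + (-4 + O)*(-4))*(1 + O)) = 1/((3 + (16 - 4*O))*(1 + O)) = 1/((19 - 4*O)*(1 + O)) = 1/((1 + O)*(19 - 4*O)))
(u(-3)*19)*M((-5 - 1*(-5))*(-3 - 3)) = (-3*19)/(19 - 4*(-5 - 1*(-5))**2*(-3 - 3)**2 + 15*((-5 - 1*(-5))*(-3 - 3))) = -57/(19 - 4*36*(-5 + 5)**2 + 15*((-5 + 5)*(-6))) = -57/(19 - 4*(0*(-6))**2 + 15*(0*(-6))) = -57/(19 - 4*0**2 + 15*0) = -57/(19 - 4*0 + 0) = -57/(19 + 0 + 0) = -57/19 = -57*1/19 = -3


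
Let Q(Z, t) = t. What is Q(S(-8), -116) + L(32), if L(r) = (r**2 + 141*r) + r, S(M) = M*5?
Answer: 5452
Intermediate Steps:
S(M) = 5*M
L(r) = r**2 + 142*r
Q(S(-8), -116) + L(32) = -116 + 32*(142 + 32) = -116 + 32*174 = -116 + 5568 = 5452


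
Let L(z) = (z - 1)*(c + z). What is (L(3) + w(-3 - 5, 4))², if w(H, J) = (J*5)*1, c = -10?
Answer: 36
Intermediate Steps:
w(H, J) = 5*J (w(H, J) = (5*J)*1 = 5*J)
L(z) = (-1 + z)*(-10 + z) (L(z) = (z - 1)*(-10 + z) = (-1 + z)*(-10 + z))
(L(3) + w(-3 - 5, 4))² = ((10 + 3² - 11*3) + 5*4)² = ((10 + 9 - 33) + 20)² = (-14 + 20)² = 6² = 36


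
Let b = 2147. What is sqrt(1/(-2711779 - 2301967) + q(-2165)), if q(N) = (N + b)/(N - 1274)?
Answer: sqrt(1556011449283538566)/17242272494 ≈ 0.072346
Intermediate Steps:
q(N) = (2147 + N)/(-1274 + N) (q(N) = (N + 2147)/(N - 1274) = (2147 + N)/(-1274 + N))
sqrt(1/(-2711779 - 2301967) + q(-2165)) = sqrt(1/(-2711779 - 2301967) + (2147 - 2165)/(-1274 - 2165)) = sqrt(1/(-5013746) - 18/(-3439)) = sqrt(-1/5013746 - 1/3439*(-18)) = sqrt(-1/5013746 + 18/3439) = sqrt(90243989/17242272494) = sqrt(1556011449283538566)/17242272494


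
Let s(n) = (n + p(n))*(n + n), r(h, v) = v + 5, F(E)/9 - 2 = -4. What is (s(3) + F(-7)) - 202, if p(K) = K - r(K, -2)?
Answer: -202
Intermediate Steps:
F(E) = -18 (F(E) = 18 + 9*(-4) = 18 - 36 = -18)
r(h, v) = 5 + v
p(K) = -3 + K (p(K) = K - (5 - 2) = K - 1*3 = K - 3 = -3 + K)
s(n) = 2*n*(-3 + 2*n) (s(n) = (n + (-3 + n))*(n + n) = (-3 + 2*n)*(2*n) = 2*n*(-3 + 2*n))
(s(3) + F(-7)) - 202 = (2*3*(-3 + 2*3) - 18) - 202 = (2*3*(-3 + 6) - 18) - 202 = (2*3*3 - 18) - 202 = (18 - 18) - 202 = 0 - 202 = -202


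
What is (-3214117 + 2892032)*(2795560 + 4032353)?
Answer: -2199168358605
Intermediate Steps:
(-3214117 + 2892032)*(2795560 + 4032353) = -322085*6827913 = -2199168358605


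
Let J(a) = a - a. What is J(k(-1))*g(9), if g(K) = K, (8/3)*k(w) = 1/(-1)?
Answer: 0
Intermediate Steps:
k(w) = -3/8 (k(w) = (3/8)/(-1) = (3/8)*(-1) = -3/8)
J(a) = 0
J(k(-1))*g(9) = 0*9 = 0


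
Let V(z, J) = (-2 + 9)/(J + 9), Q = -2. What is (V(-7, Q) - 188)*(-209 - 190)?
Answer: 74613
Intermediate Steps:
V(z, J) = 7/(9 + J)
(V(-7, Q) - 188)*(-209 - 190) = (7/(9 - 2) - 188)*(-209 - 190) = (7/7 - 188)*(-399) = (7*(1/7) - 188)*(-399) = (1 - 188)*(-399) = -187*(-399) = 74613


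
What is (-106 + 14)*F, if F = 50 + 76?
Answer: -11592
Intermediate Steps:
F = 126
(-106 + 14)*F = (-106 + 14)*126 = -92*126 = -11592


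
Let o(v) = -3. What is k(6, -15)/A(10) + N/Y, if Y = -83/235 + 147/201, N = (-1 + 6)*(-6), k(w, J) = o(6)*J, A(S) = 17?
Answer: -3881010/50609 ≈ -76.686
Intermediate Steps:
k(w, J) = -3*J
N = -30 (N = 5*(-6) = -30)
Y = 5954/15745 (Y = -83*1/235 + 147*(1/201) = -83/235 + 49/67 = 5954/15745 ≈ 0.37815)
k(6, -15)/A(10) + N/Y = -3*(-15)/17 - 30/5954/15745 = 45*(1/17) - 30*15745/5954 = 45/17 - 236175/2977 = -3881010/50609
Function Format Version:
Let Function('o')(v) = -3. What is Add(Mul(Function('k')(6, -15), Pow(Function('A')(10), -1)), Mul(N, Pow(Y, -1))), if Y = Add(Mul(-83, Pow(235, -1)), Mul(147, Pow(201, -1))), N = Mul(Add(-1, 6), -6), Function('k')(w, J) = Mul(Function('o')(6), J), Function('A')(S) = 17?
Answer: Rational(-3881010, 50609) ≈ -76.686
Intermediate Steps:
Function('k')(w, J) = Mul(-3, J)
N = -30 (N = Mul(5, -6) = -30)
Y = Rational(5954, 15745) (Y = Add(Mul(-83, Rational(1, 235)), Mul(147, Rational(1, 201))) = Add(Rational(-83, 235), Rational(49, 67)) = Rational(5954, 15745) ≈ 0.37815)
Add(Mul(Function('k')(6, -15), Pow(Function('A')(10), -1)), Mul(N, Pow(Y, -1))) = Add(Mul(Mul(-3, -15), Pow(17, -1)), Mul(-30, Pow(Rational(5954, 15745), -1))) = Add(Mul(45, Rational(1, 17)), Mul(-30, Rational(15745, 5954))) = Add(Rational(45, 17), Rational(-236175, 2977)) = Rational(-3881010, 50609)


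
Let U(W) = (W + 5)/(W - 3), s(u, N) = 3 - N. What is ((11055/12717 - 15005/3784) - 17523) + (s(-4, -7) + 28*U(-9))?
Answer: -280815056867/16040376 ≈ -17507.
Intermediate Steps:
U(W) = (5 + W)/(-3 + W)
((11055/12717 - 15005/3784) - 17523) + (s(-4, -7) + 28*U(-9)) = ((11055/12717 - 15005/3784) - 17523) + ((3 - 1*(-7)) + 28*((5 - 9)/(-3 - 9))) = ((11055*(1/12717) - 15005*1/3784) - 17523) + ((3 + 7) + 28*(-4/(-12))) = ((3685/4239 - 15005/3784) - 17523) + (10 + 28*(-1/12*(-4))) = (-49662155/16040376 - 17523) + (10 + 28*(1/3)) = -281125170803/16040376 + (10 + 28/3) = -281125170803/16040376 + 58/3 = -280815056867/16040376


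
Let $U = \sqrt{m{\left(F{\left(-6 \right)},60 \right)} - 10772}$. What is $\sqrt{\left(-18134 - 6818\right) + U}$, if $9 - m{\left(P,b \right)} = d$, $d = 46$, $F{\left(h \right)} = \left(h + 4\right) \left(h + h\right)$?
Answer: $\sqrt{-24952 + 3 i \sqrt{1201}} \approx 0.3291 + 157.96 i$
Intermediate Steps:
$F{\left(h \right)} = 2 h \left(4 + h\right)$ ($F{\left(h \right)} = \left(4 + h\right) 2 h = 2 h \left(4 + h\right)$)
$m{\left(P,b \right)} = -37$ ($m{\left(P,b \right)} = 9 - 46 = -37$)
$U = 3 i \sqrt{1201}$ ($U = \sqrt{-37 - 10772} = \sqrt{-10809} = 3 i \sqrt{1201} \approx 103.97 i$)
$\sqrt{\left(-18134 - 6818\right) + U} = \sqrt{\left(-18134 - 6818\right) + 3 i \sqrt{1201}} = \sqrt{-24952 + 3 i \sqrt{1201}}$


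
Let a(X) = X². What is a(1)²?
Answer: 1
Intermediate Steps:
a(1)² = (1²)² = 1² = 1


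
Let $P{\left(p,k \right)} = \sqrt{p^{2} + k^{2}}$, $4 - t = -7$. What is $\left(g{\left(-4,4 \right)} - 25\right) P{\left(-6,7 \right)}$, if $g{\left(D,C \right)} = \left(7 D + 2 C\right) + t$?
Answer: $- 34 \sqrt{85} \approx -313.46$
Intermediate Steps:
$t = 11$ ($t = 4 - -7 = 4 + 7 = 11$)
$g{\left(D,C \right)} = 11 + 2 C + 7 D$ ($g{\left(D,C \right)} = \left(7 D + 2 C\right) + 11 = \left(2 C + 7 D\right) + 11 = 11 + 2 C + 7 D$)
$P{\left(p,k \right)} = \sqrt{k^{2} + p^{2}}$
$\left(g{\left(-4,4 \right)} - 25\right) P{\left(-6,7 \right)} = \left(\left(11 + 2 \cdot 4 + 7 \left(-4\right)\right) - 25\right) \sqrt{7^{2} + \left(-6\right)^{2}} = \left(\left(11 + 8 - 28\right) - 25\right) \sqrt{49 + 36} = \left(-9 - 25\right) \sqrt{85} = - 34 \sqrt{85}$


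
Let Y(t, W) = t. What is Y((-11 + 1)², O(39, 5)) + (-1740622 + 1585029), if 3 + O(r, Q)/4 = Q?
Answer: -155493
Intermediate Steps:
O(r, Q) = -12 + 4*Q
Y((-11 + 1)², O(39, 5)) + (-1740622 + 1585029) = (-11 + 1)² + (-1740622 + 1585029) = (-10)² - 155593 = 100 - 155593 = -155493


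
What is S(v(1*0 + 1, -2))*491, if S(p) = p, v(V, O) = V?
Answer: 491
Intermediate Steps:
S(v(1*0 + 1, -2))*491 = (1*0 + 1)*491 = (0 + 1)*491 = 1*491 = 491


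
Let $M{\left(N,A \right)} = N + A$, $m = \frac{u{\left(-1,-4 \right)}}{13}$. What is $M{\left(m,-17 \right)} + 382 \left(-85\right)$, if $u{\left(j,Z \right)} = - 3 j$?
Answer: $- \frac{422328}{13} \approx -32487.0$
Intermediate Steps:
$m = \frac{3}{13}$ ($m = \frac{\left(-3\right) \left(-1\right)}{13} = 3 \cdot \frac{1}{13} = \frac{3}{13} \approx 0.23077$)
$M{\left(N,A \right)} = A + N$
$M{\left(m,-17 \right)} + 382 \left(-85\right) = \left(-17 + \frac{3}{13}\right) + 382 \left(-85\right) = - \frac{218}{13} - 32470 = - \frac{422328}{13}$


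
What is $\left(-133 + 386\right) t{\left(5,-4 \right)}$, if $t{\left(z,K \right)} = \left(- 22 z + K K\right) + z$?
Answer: $-22517$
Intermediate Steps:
$t{\left(z,K \right)} = K^{2} - 21 z$ ($t{\left(z,K \right)} = \left(- 22 z + K^{2}\right) + z = \left(K^{2} - 22 z\right) + z = K^{2} - 21 z$)
$\left(-133 + 386\right) t{\left(5,-4 \right)} = \left(-133 + 386\right) \left(\left(-4\right)^{2} - 105\right) = 253 \left(16 - 105\right) = 253 \left(-89\right) = -22517$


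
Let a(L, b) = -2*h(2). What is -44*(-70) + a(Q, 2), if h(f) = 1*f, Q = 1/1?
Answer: 3076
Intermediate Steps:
Q = 1
h(f) = f
a(L, b) = -4 (a(L, b) = -2*2 = -4)
-44*(-70) + a(Q, 2) = -44*(-70) - 4 = 3080 - 4 = 3076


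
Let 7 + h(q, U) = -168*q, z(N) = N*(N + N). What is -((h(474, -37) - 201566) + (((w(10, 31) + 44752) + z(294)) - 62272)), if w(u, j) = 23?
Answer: 125830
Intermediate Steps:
z(N) = 2*N² (z(N) = N*(2*N) = 2*N²)
h(q, U) = -7 - 168*q
-((h(474, -37) - 201566) + (((w(10, 31) + 44752) + z(294)) - 62272)) = -(((-7 - 168*474) - 201566) + (((23 + 44752) + 2*294²) - 62272)) = -(((-7 - 79632) - 201566) + ((44775 + 2*86436) - 62272)) = -((-79639 - 201566) + ((44775 + 172872) - 62272)) = -(-281205 + (217647 - 62272)) = -(-281205 + 155375) = -1*(-125830) = 125830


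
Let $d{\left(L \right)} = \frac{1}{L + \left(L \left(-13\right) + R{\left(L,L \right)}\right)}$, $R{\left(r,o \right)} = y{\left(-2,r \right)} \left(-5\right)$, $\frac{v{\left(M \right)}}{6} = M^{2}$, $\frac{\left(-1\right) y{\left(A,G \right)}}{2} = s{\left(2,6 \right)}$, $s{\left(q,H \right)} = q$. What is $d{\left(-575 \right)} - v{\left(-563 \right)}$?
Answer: $- \frac{13160552879}{6920} \approx -1.9018 \cdot 10^{6}$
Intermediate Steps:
$y{\left(A,G \right)} = -4$ ($y{\left(A,G \right)} = \left(-2\right) 2 = -4$)
$v{\left(M \right)} = 6 M^{2}$
$R{\left(r,o \right)} = 20$ ($R{\left(r,o \right)} = \left(-4\right) \left(-5\right) = 20$)
$d{\left(L \right)} = \frac{1}{20 - 12 L}$ ($d{\left(L \right)} = \frac{1}{L + \left(L \left(-13\right) + 20\right)} = \frac{1}{L - \left(-20 + 13 L\right)} = \frac{1}{20 - 12 L}$)
$d{\left(-575 \right)} - v{\left(-563 \right)} = - \frac{1}{-20 + 12 \left(-575\right)} - 6 \left(-563\right)^{2} = - \frac{1}{-20 - 6900} - 6 \cdot 316969 = - \frac{1}{-6920} - 1901814 = \left(-1\right) \left(- \frac{1}{6920}\right) - 1901814 = \frac{1}{6920} - 1901814 = - \frac{13160552879}{6920}$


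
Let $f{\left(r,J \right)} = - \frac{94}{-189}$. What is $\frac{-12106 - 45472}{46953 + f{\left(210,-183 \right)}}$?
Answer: $- \frac{10882242}{8874211} \approx -1.2263$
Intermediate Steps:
$f{\left(r,J \right)} = \frac{94}{189}$ ($f{\left(r,J \right)} = \left(-94\right) \left(- \frac{1}{189}\right) = \frac{94}{189}$)
$\frac{-12106 - 45472}{46953 + f{\left(210,-183 \right)}} = \frac{-12106 - 45472}{46953 + \frac{94}{189}} = - \frac{57578}{\frac{8874211}{189}} = \left(-57578\right) \frac{189}{8874211} = - \frac{10882242}{8874211}$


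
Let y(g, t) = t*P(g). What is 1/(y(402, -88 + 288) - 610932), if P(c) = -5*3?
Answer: -1/613932 ≈ -1.6288e-6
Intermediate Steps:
P(c) = -15
y(g, t) = -15*t (y(g, t) = t*(-15) = -15*t)
1/(y(402, -88 + 288) - 610932) = 1/(-15*(-88 + 288) - 610932) = 1/(-15*200 - 610932) = 1/(-3000 - 610932) = 1/(-613932) = -1/613932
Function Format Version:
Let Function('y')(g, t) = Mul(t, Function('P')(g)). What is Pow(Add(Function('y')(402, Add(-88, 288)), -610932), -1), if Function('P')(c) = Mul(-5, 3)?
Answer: Rational(-1, 613932) ≈ -1.6288e-6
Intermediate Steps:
Function('P')(c) = -15
Function('y')(g, t) = Mul(-15, t) (Function('y')(g, t) = Mul(t, -15) = Mul(-15, t))
Pow(Add(Function('y')(402, Add(-88, 288)), -610932), -1) = Pow(Add(Mul(-15, Add(-88, 288)), -610932), -1) = Pow(Add(Mul(-15, 200), -610932), -1) = Pow(Add(-3000, -610932), -1) = Pow(-613932, -1) = Rational(-1, 613932)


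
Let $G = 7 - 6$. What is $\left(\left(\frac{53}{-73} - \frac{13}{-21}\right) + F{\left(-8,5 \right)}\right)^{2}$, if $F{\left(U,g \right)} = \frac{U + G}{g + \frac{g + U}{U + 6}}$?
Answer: $\frac{556676836}{397165041} \approx 1.4016$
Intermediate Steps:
$G = 1$ ($G = 7 - 6 = 1$)
$F{\left(U,g \right)} = \frac{1 + U}{g + \frac{U + g}{6 + U}}$ ($F{\left(U,g \right)} = \frac{U + 1}{g + \frac{g + U}{U + 6}} = \frac{1 + U}{g + \frac{U + g}{6 + U}}$)
$\left(\left(\frac{53}{-73} - \frac{13}{-21}\right) + F{\left(-8,5 \right)}\right)^{2} = \left(\left(\frac{53}{-73} - \frac{13}{-21}\right) + \frac{6 + \left(-8\right)^{2} + 7 \left(-8\right)}{-8 + 7 \cdot 5 - 40}\right)^{2} = \left(\left(53 \left(- \frac{1}{73}\right) - - \frac{13}{21}\right) + \frac{6 + 64 - 56}{-8 + 35 - 40}\right)^{2} = \left(\left(- \frac{53}{73} + \frac{13}{21}\right) + \frac{1}{-13} \cdot 14\right)^{2} = \left(- \frac{164}{1533} - \frac{14}{13}\right)^{2} = \left(- \frac{23594}{19929}\right)^{2} = \frac{556676836}{397165041}$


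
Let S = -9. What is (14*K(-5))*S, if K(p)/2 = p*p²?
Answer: 31500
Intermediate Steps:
K(p) = 2*p³ (K(p) = 2*(p*p²) = 2*p³)
(14*K(-5))*S = (14*(2*(-5)³))*(-9) = (14*(2*(-125)))*(-9) = (14*(-250))*(-9) = -3500*(-9) = 31500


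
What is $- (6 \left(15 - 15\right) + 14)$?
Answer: $-14$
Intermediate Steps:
$- (6 \left(15 - 15\right) + 14) = - (6 \cdot 0 + 14) = - (0 + 14) = \left(-1\right) 14 = -14$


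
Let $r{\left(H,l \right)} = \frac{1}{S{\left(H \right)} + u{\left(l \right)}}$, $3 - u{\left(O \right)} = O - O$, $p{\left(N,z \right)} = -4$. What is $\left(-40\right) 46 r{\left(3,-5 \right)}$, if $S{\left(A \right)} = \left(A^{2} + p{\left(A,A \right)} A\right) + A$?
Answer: $- \frac{1840}{3} \approx -613.33$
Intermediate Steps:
$S{\left(A \right)} = A^{2} - 3 A$ ($S{\left(A \right)} = \left(A^{2} - 4 A\right) + A = A^{2} - 3 A$)
$u{\left(O \right)} = 3$ ($u{\left(O \right)} = 3 - \left(O - O\right) = 3 - 0 = 3 + 0 = 3$)
$r{\left(H,l \right)} = \frac{1}{3 + H \left(-3 + H\right)}$ ($r{\left(H,l \right)} = \frac{1}{H \left(-3 + H\right) + 3} = \frac{1}{3 + H \left(-3 + H\right)}$)
$\left(-40\right) 46 r{\left(3,-5 \right)} = \frac{\left(-40\right) 46}{3 + 3 \left(-3 + 3\right)} = - \frac{1840}{3 + 3 \cdot 0} = - \frac{1840}{3 + 0} = - \frac{1840}{3}$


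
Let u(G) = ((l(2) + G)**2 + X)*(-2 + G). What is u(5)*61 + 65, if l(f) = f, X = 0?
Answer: 9032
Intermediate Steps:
u(G) = (2 + G)**2*(-2 + G) (u(G) = ((2 + G)**2 + 0)*(-2 + G) = (2 + G)**2*(-2 + G))
u(5)*61 + 65 = ((2 + 5)**2*(-2 + 5))*61 + 65 = (7**2*3)*61 + 65 = (49*3)*61 + 65 = 147*61 + 65 = 8967 + 65 = 9032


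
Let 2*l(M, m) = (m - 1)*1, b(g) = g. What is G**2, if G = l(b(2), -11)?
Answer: 36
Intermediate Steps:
l(M, m) = -1/2 + m/2 (l(M, m) = ((m - 1)*1)/2 = ((-1 + m)*1)/2 = (-1 + m)/2 = -1/2 + m/2)
G = -6 (G = -1/2 + (1/2)*(-11) = -1/2 - 11/2 = -6)
G**2 = (-6)**2 = 36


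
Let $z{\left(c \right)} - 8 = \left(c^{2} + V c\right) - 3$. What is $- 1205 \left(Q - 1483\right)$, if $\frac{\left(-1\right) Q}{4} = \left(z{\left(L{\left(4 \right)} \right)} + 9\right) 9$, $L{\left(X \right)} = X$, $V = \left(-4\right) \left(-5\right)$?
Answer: $6558815$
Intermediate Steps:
$V = 20$
$z{\left(c \right)} = 5 + c^{2} + 20 c$ ($z{\left(c \right)} = 8 - \left(3 - c^{2} - 20 c\right) = 8 + \left(-3 + c^{2} + 20 c\right) = 5 + c^{2} + 20 c$)
$Q = -3960$ ($Q = - 4 \left(\left(5 + 4^{2} + 20 \cdot 4\right) + 9\right) 9 = - 4 \left(\left(5 + 16 + 80\right) + 9\right) 9 = - 4 \left(101 + 9\right) 9 = - 4 \cdot 110 \cdot 9 = \left(-4\right) 990 = -3960$)
$- 1205 \left(Q - 1483\right) = - 1205 \left(-3960 - 1483\right) = \left(-1205\right) \left(-5443\right) = 6558815$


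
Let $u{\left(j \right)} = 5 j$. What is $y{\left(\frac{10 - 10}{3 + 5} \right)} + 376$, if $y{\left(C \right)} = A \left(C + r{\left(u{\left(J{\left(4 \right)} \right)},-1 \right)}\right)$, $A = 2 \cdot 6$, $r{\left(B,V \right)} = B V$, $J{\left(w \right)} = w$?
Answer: $136$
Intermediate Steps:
$A = 12$
$y{\left(C \right)} = -240 + 12 C$ ($y{\left(C \right)} = 12 \left(C + 5 \cdot 4 \left(-1\right)\right) = 12 \left(C + 20 \left(-1\right)\right) = 12 \left(C - 20\right) = 12 \left(-20 + C\right) = -240 + 12 C$)
$y{\left(\frac{10 - 10}{3 + 5} \right)} + 376 = \left(-240 + 12 \frac{10 - 10}{3 + 5}\right) + 376 = \left(-240 + 12 \cdot \frac{0}{8}\right) + 376 = \left(-240 + 12 \cdot 0 \cdot \frac{1}{8}\right) + 376 = \left(-240 + 12 \cdot 0\right) + 376 = \left(-240 + 0\right) + 376 = -240 + 376 = 136$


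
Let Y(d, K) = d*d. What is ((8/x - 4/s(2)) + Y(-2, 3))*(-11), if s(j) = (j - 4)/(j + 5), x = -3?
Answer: -506/3 ≈ -168.67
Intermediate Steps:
Y(d, K) = d**2
s(j) = (-4 + j)/(5 + j)
((8/x - 4/s(2)) + Y(-2, 3))*(-11) = ((8/(-3) - 4*(5 + 2)/(-4 + 2)) + (-2)**2)*(-11) = ((8*(-1/3) - 4/(-2/7)) + 4)*(-11) = ((-8/3 - 4/((1/7)*(-2))) + 4)*(-11) = ((-8/3 - 4/(-2/7)) + 4)*(-11) = ((-8/3 - 4*(-7/2)) + 4)*(-11) = ((-8/3 + 14) + 4)*(-11) = (34/3 + 4)*(-11) = (46/3)*(-11) = -506/3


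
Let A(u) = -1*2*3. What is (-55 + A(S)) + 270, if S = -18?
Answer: 209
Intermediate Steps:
A(u) = -6 (A(u) = -2*3 = -6)
(-55 + A(S)) + 270 = (-55 - 6) + 270 = -61 + 270 = 209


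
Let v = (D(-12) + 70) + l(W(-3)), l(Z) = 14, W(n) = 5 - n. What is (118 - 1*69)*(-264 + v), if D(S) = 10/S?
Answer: -53165/6 ≈ -8860.8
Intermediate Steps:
v = 499/6 (v = (10/(-12) + 70) + 14 = (10*(-1/12) + 70) + 14 = (-⅚ + 70) + 14 = 415/6 + 14 = 499/6 ≈ 83.167)
(118 - 1*69)*(-264 + v) = (118 - 1*69)*(-264 + 499/6) = (118 - 69)*(-1085/6) = 49*(-1085/6) = -53165/6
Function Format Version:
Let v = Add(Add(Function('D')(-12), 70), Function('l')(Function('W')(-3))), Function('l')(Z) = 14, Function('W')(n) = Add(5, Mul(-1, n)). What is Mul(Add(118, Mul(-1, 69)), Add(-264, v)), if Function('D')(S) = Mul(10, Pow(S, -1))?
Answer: Rational(-53165, 6) ≈ -8860.8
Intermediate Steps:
v = Rational(499, 6) (v = Add(Add(Mul(10, Pow(-12, -1)), 70), 14) = Add(Add(Mul(10, Rational(-1, 12)), 70), 14) = Add(Add(Rational(-5, 6), 70), 14) = Add(Rational(415, 6), 14) = Rational(499, 6) ≈ 83.167)
Mul(Add(118, Mul(-1, 69)), Add(-264, v)) = Mul(Add(118, Mul(-1, 69)), Add(-264, Rational(499, 6))) = Mul(Add(118, -69), Rational(-1085, 6)) = Mul(49, Rational(-1085, 6)) = Rational(-53165, 6)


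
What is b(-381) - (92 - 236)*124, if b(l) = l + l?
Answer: 17094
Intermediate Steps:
b(l) = 2*l
b(-381) - (92 - 236)*124 = 2*(-381) - (92 - 236)*124 = -762 - (-144)*124 = -762 - 1*(-17856) = -762 + 17856 = 17094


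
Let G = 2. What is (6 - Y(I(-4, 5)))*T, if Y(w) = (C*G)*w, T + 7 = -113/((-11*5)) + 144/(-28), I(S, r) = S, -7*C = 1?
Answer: -132056/2695 ≈ -49.000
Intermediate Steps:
C = -⅐ (C = -⅐*1 = -⅐ ≈ -0.14286)
T = -3884/385 (T = -7 + (-113/((-11*5)) + 144/(-28)) = -7 + (-113/(-55) + 144*(-1/28)) = -7 + (-113*(-1/55) - 36/7) = -7 + (113/55 - 36/7) = -7 - 1189/385 = -3884/385 ≈ -10.088)
Y(w) = -2*w/7 (Y(w) = (-⅐*2)*w = -2*w/7)
(6 - Y(I(-4, 5)))*T = (6 - (-2)*(-4)/7)*(-3884/385) = (6 - 1*8/7)*(-3884/385) = (6 - 8/7)*(-3884/385) = (34/7)*(-3884/385) = -132056/2695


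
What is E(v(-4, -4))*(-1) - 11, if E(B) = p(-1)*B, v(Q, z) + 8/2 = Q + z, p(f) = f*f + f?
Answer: -11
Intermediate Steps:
p(f) = f + f**2 (p(f) = f**2 + f = f + f**2)
v(Q, z) = -4 + Q + z (v(Q, z) = -4 + (Q + z) = -4 + Q + z)
E(B) = 0 (E(B) = (-(1 - 1))*B = (-1*0)*B = 0*B = 0)
E(v(-4, -4))*(-1) - 11 = 0*(-1) - 11 = 0 - 11 = -11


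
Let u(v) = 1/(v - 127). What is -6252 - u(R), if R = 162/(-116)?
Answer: -46558586/7447 ≈ -6252.0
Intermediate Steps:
R = -81/58 (R = 162*(-1/116) = -81/58 ≈ -1.3966)
u(v) = 1/(-127 + v)
-6252 - u(R) = -6252 - 1/(-127 - 81/58) = -6252 - 1/(-7447/58) = -6252 - 1*(-58/7447) = -6252 + 58/7447 = -46558586/7447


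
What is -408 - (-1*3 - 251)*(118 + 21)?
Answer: 34898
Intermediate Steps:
-408 - (-1*3 - 251)*(118 + 21) = -408 - (-3 - 251)*139 = -408 - (-254)*139 = -408 - 1*(-35306) = -408 + 35306 = 34898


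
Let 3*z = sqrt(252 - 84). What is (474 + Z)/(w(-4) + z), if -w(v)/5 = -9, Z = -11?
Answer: 135/13 - 2*sqrt(42)/13 ≈ 9.3876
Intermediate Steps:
w(v) = 45 (w(v) = -5*(-9) = 45)
z = 2*sqrt(42)/3 (z = sqrt(252 - 84)/3 = sqrt(168)/3 = (2*sqrt(42))/3 = 2*sqrt(42)/3 ≈ 4.3205)
(474 + Z)/(w(-4) + z) = (474 - 11)/(45 + 2*sqrt(42)/3) = 463/(45 + 2*sqrt(42)/3)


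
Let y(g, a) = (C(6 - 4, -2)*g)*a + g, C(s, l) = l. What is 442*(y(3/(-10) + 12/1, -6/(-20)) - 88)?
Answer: -920686/25 ≈ -36827.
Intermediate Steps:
y(g, a) = g - 2*a*g (y(g, a) = (-2*g)*a + g = -2*a*g + g = g - 2*a*g)
442*(y(3/(-10) + 12/1, -6/(-20)) - 88) = 442*((3/(-10) + 12/1)*(1 - (-12)/(-20)) - 88) = 442*((3*(-1/10) + 12*1)*(1 - (-12)*(-1)/20) - 88) = 442*((-3/10 + 12)*(1 - 2*3/10) - 88) = 442*(117*(1 - 3/5)/10 - 88) = 442*((117/10)*(2/5) - 88) = 442*(117/25 - 88) = 442*(-2083/25) = -920686/25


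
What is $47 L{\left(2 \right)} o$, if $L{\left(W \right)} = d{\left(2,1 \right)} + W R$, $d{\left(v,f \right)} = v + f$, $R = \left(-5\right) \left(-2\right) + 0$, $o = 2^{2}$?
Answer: $4324$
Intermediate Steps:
$o = 4$
$R = 10$ ($R = 10 + 0 = 10$)
$d{\left(v,f \right)} = f + v$
$L{\left(W \right)} = 3 + 10 W$ ($L{\left(W \right)} = \left(1 + 2\right) + W 10 = 3 + 10 W$)
$47 L{\left(2 \right)} o = 47 \left(3 + 10 \cdot 2\right) 4 = 47 \left(3 + 20\right) 4 = 47 \cdot 23 \cdot 4 = 1081 \cdot 4 = 4324$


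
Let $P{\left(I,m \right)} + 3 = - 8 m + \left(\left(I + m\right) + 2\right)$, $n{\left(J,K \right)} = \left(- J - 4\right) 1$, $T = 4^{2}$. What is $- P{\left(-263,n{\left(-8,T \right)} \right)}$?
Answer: $292$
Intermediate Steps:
$T = 16$
$n{\left(J,K \right)} = -4 - J$ ($n{\left(J,K \right)} = \left(-4 - J\right) 1 = -4 - J$)
$P{\left(I,m \right)} = -1 + I - 7 m$ ($P{\left(I,m \right)} = -3 - \left(-2 - I + 7 m\right) = -3 + \left(2 + I - 7 m\right) = -1 + I - 7 m$)
$- P{\left(-263,n{\left(-8,T \right)} \right)} = - (-1 - 263 - 7 \left(-4 - -8\right)) = - (-1 - 263 - 7 \left(-4 + 8\right)) = - (-1 - 263 - 28) = \left(-1\right) \left(-292\right) = 292$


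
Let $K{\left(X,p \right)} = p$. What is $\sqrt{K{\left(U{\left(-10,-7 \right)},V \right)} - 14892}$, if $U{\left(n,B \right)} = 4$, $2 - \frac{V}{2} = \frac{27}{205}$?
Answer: $\frac{i \sqrt{625679270}}{205} \approx 122.02 i$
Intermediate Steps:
$V = \frac{766}{205}$ ($V = 4 - 2 \cdot \frac{27}{205} = 4 - 2 \cdot 27 \cdot \frac{1}{205} = 4 - \frac{54}{205} = \frac{766}{205} \approx 3.7366$)
$\sqrt{K{\left(U{\left(-10,-7 \right)},V \right)} - 14892} = \sqrt{\frac{766}{205} - 14892} = \sqrt{- \frac{3052094}{205}} = \frac{i \sqrt{625679270}}{205}$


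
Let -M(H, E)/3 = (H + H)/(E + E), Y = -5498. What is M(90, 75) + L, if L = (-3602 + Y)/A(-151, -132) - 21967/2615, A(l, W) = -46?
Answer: 11176487/60145 ≈ 185.83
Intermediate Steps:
M(H, E) = -3*H/E (M(H, E) = -3*(H + H)/(E + E) = -3*2*H/(2*E) = -3*2*H*1/(2*E) = -3*H/E)
L = 11393009/60145 (L = (-3602 - 5498)/(-46) - 21967/2615 = -9100*(-1/46) - 21967*1/2615 = 4550/23 - 21967/2615 = 11393009/60145 ≈ 189.43)
M(90, 75) + L = -3*90/75 + 11393009/60145 = -3*90*1/75 + 11393009/60145 = -18/5 + 11393009/60145 = 11176487/60145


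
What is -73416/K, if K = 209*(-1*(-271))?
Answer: -3864/2981 ≈ -1.2962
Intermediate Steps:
K = 56639 (K = 209*271 = 56639)
-73416/K = -73416/56639 = -73416*1/56639 = -3864/2981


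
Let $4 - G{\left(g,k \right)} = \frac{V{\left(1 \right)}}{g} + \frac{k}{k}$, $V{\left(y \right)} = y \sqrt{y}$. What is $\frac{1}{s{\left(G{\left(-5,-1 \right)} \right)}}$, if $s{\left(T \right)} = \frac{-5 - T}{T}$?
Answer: $- \frac{16}{41} \approx -0.39024$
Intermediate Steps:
$V{\left(y \right)} = y^{\frac{3}{2}}$
$G{\left(g,k \right)} = 3 - \frac{1}{g}$ ($G{\left(g,k \right)} = 4 - \left(\frac{1^{\frac{3}{2}}}{g} + \frac{k}{k}\right) = 4 - \left(1 \frac{1}{g} + 1\right) = 4 - \left(\frac{1}{g} + 1\right) = 4 - \left(1 + \frac{1}{g}\right) = 3 - \frac{1}{g}$)
$s{\left(T \right)} = \frac{-5 - T}{T}$
$\frac{1}{s{\left(G{\left(-5,-1 \right)} \right)}} = \frac{1}{\frac{1}{3 - \frac{1}{-5}} \left(-5 - \left(3 - \frac{1}{-5}\right)\right)} = \frac{1}{\frac{1}{3 - - \frac{1}{5}} \left(-5 - \left(3 - - \frac{1}{5}\right)\right)} = \frac{1}{\frac{1}{3 + \frac{1}{5}} \left(-5 - \left(3 + \frac{1}{5}\right)\right)} = \frac{1}{\frac{1}{\frac{16}{5}} \left(-5 - \frac{16}{5}\right)} = \frac{1}{\frac{5}{16} \left(-5 - \frac{16}{5}\right)} = \frac{1}{\frac{5}{16} \left(- \frac{41}{5}\right)} = \frac{1}{- \frac{41}{16}} = - \frac{16}{41}$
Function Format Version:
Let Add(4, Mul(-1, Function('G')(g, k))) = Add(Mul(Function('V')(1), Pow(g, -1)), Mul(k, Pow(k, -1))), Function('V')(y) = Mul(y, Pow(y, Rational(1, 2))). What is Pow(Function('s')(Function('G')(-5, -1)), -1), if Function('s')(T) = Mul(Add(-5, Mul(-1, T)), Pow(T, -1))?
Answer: Rational(-16, 41) ≈ -0.39024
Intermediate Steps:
Function('V')(y) = Pow(y, Rational(3, 2))
Function('G')(g, k) = Add(3, Mul(-1, Pow(g, -1))) (Function('G')(g, k) = Add(4, Mul(-1, Add(Mul(Pow(1, Rational(3, 2)), Pow(g, -1)), Mul(k, Pow(k, -1))))) = Add(4, Mul(-1, Add(Mul(1, Pow(g, -1)), 1))) = Add(4, Mul(-1, Add(Pow(g, -1), 1))) = Add(4, Mul(-1, Add(1, Pow(g, -1)))) = Add(4, Add(-1, Mul(-1, Pow(g, -1)))) = Add(3, Mul(-1, Pow(g, -1))))
Function('s')(T) = Mul(Pow(T, -1), Add(-5, Mul(-1, T)))
Pow(Function('s')(Function('G')(-5, -1)), -1) = Pow(Mul(Pow(Add(3, Mul(-1, Pow(-5, -1))), -1), Add(-5, Mul(-1, Add(3, Mul(-1, Pow(-5, -1)))))), -1) = Pow(Mul(Pow(Add(3, Mul(-1, Rational(-1, 5))), -1), Add(-5, Mul(-1, Add(3, Mul(-1, Rational(-1, 5)))))), -1) = Pow(Mul(Pow(Add(3, Rational(1, 5)), -1), Add(-5, Mul(-1, Add(3, Rational(1, 5))))), -1) = Pow(Mul(Pow(Rational(16, 5), -1), Add(-5, Mul(-1, Rational(16, 5)))), -1) = Pow(Mul(Rational(5, 16), Add(-5, Rational(-16, 5))), -1) = Pow(Mul(Rational(5, 16), Rational(-41, 5)), -1) = Pow(Rational(-41, 16), -1) = Rational(-16, 41)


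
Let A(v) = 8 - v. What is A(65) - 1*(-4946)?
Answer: 4889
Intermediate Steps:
A(65) - 1*(-4946) = (8 - 1*65) - 1*(-4946) = (8 - 65) + 4946 = -57 + 4946 = 4889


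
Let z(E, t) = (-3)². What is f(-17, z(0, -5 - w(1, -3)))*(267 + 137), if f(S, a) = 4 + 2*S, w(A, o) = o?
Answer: -12120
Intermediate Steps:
z(E, t) = 9
f(-17, z(0, -5 - w(1, -3)))*(267 + 137) = (4 + 2*(-17))*(267 + 137) = (4 - 34)*404 = -30*404 = -12120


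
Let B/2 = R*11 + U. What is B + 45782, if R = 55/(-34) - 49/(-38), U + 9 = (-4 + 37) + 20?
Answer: 14813678/323 ≈ 45863.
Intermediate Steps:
U = 44 (U = -9 + ((-4 + 37) + 20) = -9 + (33 + 20) = -9 + 53 = 44)
R = -106/323 (R = 55*(-1/34) - 49*(-1/38) = -55/34 + 49/38 = -106/323 ≈ -0.32817)
B = 26092/323 (B = 2*(-106/323*11 + 44) = 2*(-1166/323 + 44) = 2*(13046/323) = 26092/323 ≈ 80.780)
B + 45782 = 26092/323 + 45782 = 14813678/323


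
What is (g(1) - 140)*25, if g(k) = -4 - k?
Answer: -3625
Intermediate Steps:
(g(1) - 140)*25 = ((-4 - 1*1) - 140)*25 = ((-4 - 1) - 140)*25 = (-5 - 140)*25 = -145*25 = -3625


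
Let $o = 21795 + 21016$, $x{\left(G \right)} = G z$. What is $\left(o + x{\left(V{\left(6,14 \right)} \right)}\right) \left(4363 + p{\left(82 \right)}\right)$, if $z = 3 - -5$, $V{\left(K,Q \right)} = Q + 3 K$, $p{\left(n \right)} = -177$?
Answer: $180278462$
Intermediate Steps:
$z = 8$ ($z = 3 + 5 = 8$)
$x{\left(G \right)} = 8 G$ ($x{\left(G \right)} = G 8 = 8 G$)
$o = 42811$
$\left(o + x{\left(V{\left(6,14 \right)} \right)}\right) \left(4363 + p{\left(82 \right)}\right) = \left(42811 + 8 \left(14 + 3 \cdot 6\right)\right) \left(4363 - 177\right) = \left(42811 + 8 \left(14 + 18\right)\right) 4186 = \left(42811 + 8 \cdot 32\right) 4186 = \left(42811 + 256\right) 4186 = 43067 \cdot 4186 = 180278462$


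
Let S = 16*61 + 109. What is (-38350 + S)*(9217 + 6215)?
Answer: -575073480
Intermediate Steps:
S = 1085 (S = 976 + 109 = 1085)
(-38350 + S)*(9217 + 6215) = (-38350 + 1085)*(9217 + 6215) = -37265*15432 = -575073480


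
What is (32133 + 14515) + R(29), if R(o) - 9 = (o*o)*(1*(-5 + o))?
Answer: 66841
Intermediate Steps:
R(o) = 9 + o**2*(-5 + o) (R(o) = 9 + (o*o)*(1*(-5 + o)) = 9 + o**2*(-5 + o))
(32133 + 14515) + R(29) = (32133 + 14515) + (9 + 29**3 - 5*29**2) = 46648 + (9 + 24389 - 5*841) = 46648 + (9 + 24389 - 4205) = 46648 + 20193 = 66841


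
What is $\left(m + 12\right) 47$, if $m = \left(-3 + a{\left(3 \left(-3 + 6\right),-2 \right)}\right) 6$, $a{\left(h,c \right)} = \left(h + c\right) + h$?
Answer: $4230$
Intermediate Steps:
$a{\left(h,c \right)} = c + 2 h$ ($a{\left(h,c \right)} = \left(c + h\right) + h = c + 2 h$)
$m = 78$ ($m = \left(-3 - \left(2 - 2 \cdot 3 \left(-3 + 6\right)\right)\right) 6 = \left(-3 - \left(2 - 2 \cdot 3 \cdot 3\right)\right) 6 = \left(-3 + \left(-2 + 2 \cdot 9\right)\right) 6 = \left(-3 + \left(-2 + 18\right)\right) 6 = \left(-3 + 16\right) 6 = 13 \cdot 6 = 78$)
$\left(m + 12\right) 47 = \left(78 + 12\right) 47 = 90 \cdot 47 = 4230$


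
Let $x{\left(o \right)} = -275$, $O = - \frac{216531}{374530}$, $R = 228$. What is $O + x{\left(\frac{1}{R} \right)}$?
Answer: $- \frac{103212281}{374530} \approx -275.58$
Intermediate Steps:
$O = - \frac{216531}{374530}$ ($O = \left(-216531\right) \frac{1}{374530} = - \frac{216531}{374530} \approx -0.57814$)
$O + x{\left(\frac{1}{R} \right)} = - \frac{216531}{374530} - 275 = - \frac{103212281}{374530}$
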